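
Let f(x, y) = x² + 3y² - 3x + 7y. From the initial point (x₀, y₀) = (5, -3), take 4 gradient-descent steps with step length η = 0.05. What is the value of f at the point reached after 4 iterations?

∇f = (2x - 3, 6y + 7)
Step 1: at (5, -3), ∇f = (7, -11) → (5, -3) − 0.05·(7, -11) = (4.65, -2.45)
Step 2: at (4.65, -2.45), ∇f = (6.3, -7.7) → (4.65, -2.45) − 0.05·(6.3, -7.7) = (4.335, -2.065)
Step 3: at (4.335, -2.065), ∇f = (5.67, -5.39) → (4.335, -2.065) − 0.05·(5.67, -5.39) = (4.0515, -1.7955)
Step 4: at (4.0515, -1.7955), ∇f = (5.103, -3.773) → (4.0515, -1.7955) − 0.05·(5.103, -3.773) = (3.79635, -1.60685)
f(3.79635, -1.60685) = -0.47882591

-0.47882591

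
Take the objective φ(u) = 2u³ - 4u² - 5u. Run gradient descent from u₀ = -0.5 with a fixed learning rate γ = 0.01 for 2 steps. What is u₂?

-0.5107015

φ′(u) = 6u² - 8u - 5
Step 1: φ′(-0.5) = 0.5; u₁ = -0.5 − 0.01·0.5 = -0.505
Step 2: φ′(-0.505) = 0.57015; u₂ = -0.505 − 0.01·0.57015 = -0.5107015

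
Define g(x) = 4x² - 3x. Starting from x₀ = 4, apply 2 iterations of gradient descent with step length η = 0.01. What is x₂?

g′(x) = 8x - 3
Step 1: g′(4) = 29; x₁ = 4 − 0.01·29 = 3.71
Step 2: g′(3.71) = 26.68; x₂ = 3.71 − 0.01·26.68 = 3.4432

3.4432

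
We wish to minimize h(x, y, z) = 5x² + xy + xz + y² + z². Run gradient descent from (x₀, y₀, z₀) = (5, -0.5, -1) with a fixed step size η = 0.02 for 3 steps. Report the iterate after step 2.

∇h = (10x + y + z, x + 2y, x + 2z)
Step 1: at (5, -0.5, -1), ∇h = (48.5, 4, 3) → (5, -0.5, -1) − 0.02·(48.5, 4, 3) = (4.03, -0.58, -1.06)
Step 2: at (4.03, -0.58, -1.06), ∇h = (38.66, 2.87, 1.91) → (4.03, -0.58, -1.06) − 0.02·(38.66, 2.87, 1.91) = (3.2568, -0.6374, -1.0982)

(3.2568, -0.6374, -1.0982)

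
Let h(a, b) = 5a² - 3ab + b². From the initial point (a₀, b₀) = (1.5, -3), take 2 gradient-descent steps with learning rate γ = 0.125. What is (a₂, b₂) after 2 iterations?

∇h = (10a - 3b, -3a + 2b)
(a₁, b₁) = (1.5, -3) − 0.125·(24, -10.5) = (-1.5, -1.6875)
(a₂, b₂) = (-1.5, -1.6875) − 0.125·(-9.9375, 1.125) = (-0.2578125, -1.828125)

(-0.2578125, -1.828125)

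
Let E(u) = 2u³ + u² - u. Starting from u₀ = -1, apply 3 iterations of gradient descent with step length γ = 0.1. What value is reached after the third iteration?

E′(u) = 6u² + 2u - 1
Step 1: E′(-1) = 3; u₁ = -1 − 0.1·3 = -1.3
Step 2: E′(-1.3) = 6.54; u₂ = -1.3 − 0.1·6.54 = -1.954
Step 3: E′(-1.954) = 18.000696; u₃ = -1.954 − 0.1·18.000696 = -3.7540696

-3.7540696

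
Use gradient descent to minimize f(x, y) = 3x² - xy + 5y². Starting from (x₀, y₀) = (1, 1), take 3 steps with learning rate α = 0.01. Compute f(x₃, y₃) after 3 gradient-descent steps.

4.400986180659

∇f = (6x - y, -x + 10y)
Step 1: at (1, 1), ∇f = (5, 9) → (1, 1) − 0.01·(5, 9) = (0.95, 0.91)
Step 2: at (0.95, 0.91), ∇f = (4.79, 8.15) → (0.95, 0.91) − 0.01·(4.79, 8.15) = (0.9021, 0.8285)
Step 3: at (0.9021, 0.8285), ∇f = (4.5841, 7.3829) → (0.9021, 0.8285) − 0.01·(4.5841, 7.3829) = (0.856259, 0.754671)
f(0.856259, 0.754671) = 4.400986180659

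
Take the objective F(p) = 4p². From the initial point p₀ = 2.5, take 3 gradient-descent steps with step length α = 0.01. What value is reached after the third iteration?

1.94672

F′(p) = 8p
Step 1: F′(2.5) = 20; p₁ = 2.5 − 0.01·20 = 2.3
Step 2: F′(2.3) = 18.4; p₂ = 2.3 − 0.01·18.4 = 2.116
Step 3: F′(2.116) = 16.928; p₃ = 2.116 − 0.01·16.928 = 1.94672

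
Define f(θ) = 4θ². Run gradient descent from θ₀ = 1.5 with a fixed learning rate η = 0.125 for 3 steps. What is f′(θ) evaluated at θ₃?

0

f′(θ) = 8θ
θ₁ = 1.5 − 0.125·12 = 0
θ₂ = 0 − 0.125·0 = 0
θ₃ = 0 − 0.125·0 = 0
f′(θ) at (0) = 0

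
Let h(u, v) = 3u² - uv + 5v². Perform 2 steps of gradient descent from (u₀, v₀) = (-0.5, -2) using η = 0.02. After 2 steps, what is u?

-0.4546

∇h = (6u - v, -u + 10v)
(u₁, v₁) = (-0.5, -2) − 0.02·(-1, -19.5) = (-0.48, -1.61)
(u₂, v₂) = (-0.48, -1.61) − 0.02·(-1.27, -15.62) = (-0.4546, -1.2976)
u = -0.4546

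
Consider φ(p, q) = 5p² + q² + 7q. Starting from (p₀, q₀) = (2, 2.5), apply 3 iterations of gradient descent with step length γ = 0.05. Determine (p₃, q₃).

(0.25, 0.874)

∇φ = (10p, 2q + 7)
(p₁, q₁) = (2, 2.5) − 0.05·(20, 12) = (1, 1.9)
(p₂, q₂) = (1, 1.9) − 0.05·(10, 10.8) = (0.5, 1.36)
(p₃, q₃) = (0.5, 1.36) − 0.05·(5, 9.72) = (0.25, 0.874)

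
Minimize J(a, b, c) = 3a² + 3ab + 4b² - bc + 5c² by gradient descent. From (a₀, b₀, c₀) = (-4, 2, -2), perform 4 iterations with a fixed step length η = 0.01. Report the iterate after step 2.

(-3.649, 1.8816, -1.5826)

∇J = (6a + 3b, 3a + 8b - c, -b + 10c)
Step 1: at (-4, 2, -2), ∇J = (-18, 6, -22) → (-4, 2, -2) − 0.01·(-18, 6, -22) = (-3.82, 1.94, -1.78)
Step 2: at (-3.82, 1.94, -1.78), ∇J = (-17.1, 5.84, -19.74) → (-3.82, 1.94, -1.78) − 0.01·(-17.1, 5.84, -19.74) = (-3.649, 1.8816, -1.5826)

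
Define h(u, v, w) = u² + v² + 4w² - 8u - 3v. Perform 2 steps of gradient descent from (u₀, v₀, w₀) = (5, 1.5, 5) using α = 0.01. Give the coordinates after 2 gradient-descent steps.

(4.9604, 1.5, 4.232)

∇h = (2u - 8, 2v - 3, 8w)
(u₁, v₁, w₁) = (5, 1.5, 5) − 0.01·(2, 0, 40) = (4.98, 1.5, 4.6)
(u₂, v₂, w₂) = (4.98, 1.5, 4.6) − 0.01·(1.96, 0, 36.8) = (4.9604, 1.5, 4.232)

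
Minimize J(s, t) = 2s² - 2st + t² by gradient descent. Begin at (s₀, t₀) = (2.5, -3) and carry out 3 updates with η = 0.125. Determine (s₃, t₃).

(-0.3515625, -0.859375)

∇J = (4s - 2t, -2s + 2t)
Step 1: at (2.5, -3), ∇J = (16, -11) → (2.5, -3) − 0.125·(16, -11) = (0.5, -1.625)
Step 2: at (0.5, -1.625), ∇J = (5.25, -4.25) → (0.5, -1.625) − 0.125·(5.25, -4.25) = (-0.15625, -1.09375)
Step 3: at (-0.15625, -1.09375), ∇J = (1.5625, -1.875) → (-0.15625, -1.09375) − 0.125·(1.5625, -1.875) = (-0.3515625, -0.859375)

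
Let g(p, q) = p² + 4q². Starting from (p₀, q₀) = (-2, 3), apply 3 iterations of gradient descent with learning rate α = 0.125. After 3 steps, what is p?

∇g = (2p, 8q)
(p₁, q₁) = (-2, 3) − 0.125·(-4, 24) = (-1.5, 0)
(p₂, q₂) = (-1.5, 0) − 0.125·(-3, 0) = (-1.125, 0)
(p₃, q₃) = (-1.125, 0) − 0.125·(-2.25, 0) = (-0.84375, 0)
p = -0.84375

-0.84375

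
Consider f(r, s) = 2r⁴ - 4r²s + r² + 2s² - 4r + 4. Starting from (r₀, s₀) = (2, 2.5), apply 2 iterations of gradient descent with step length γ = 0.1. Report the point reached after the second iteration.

∇f = (8r³ - 8rs + 2r - 4, -4r² + 4s)
Step 1: at (2, 2.5), ∇f = (24, -6) → (2, 2.5) − 0.1·(24, -6) = (-0.4, 3.1)
Step 2: at (-0.4, 3.1), ∇f = (4.608, 11.76) → (-0.4, 3.1) − 0.1·(4.608, 11.76) = (-0.8608, 1.924)

(-0.8608, 1.924)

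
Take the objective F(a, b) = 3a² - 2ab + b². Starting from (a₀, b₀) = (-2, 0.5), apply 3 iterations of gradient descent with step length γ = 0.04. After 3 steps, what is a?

-0.824

∇F = (6a - 2b, -2a + 2b)
Step 1: at (-2, 0.5), ∇F = (-13, 5) → (-2, 0.5) − 0.04·(-13, 5) = (-1.48, 0.3)
Step 2: at (-1.48, 0.3), ∇F = (-9.48, 3.56) → (-1.48, 0.3) − 0.04·(-9.48, 3.56) = (-1.1008, 0.1576)
Step 3: at (-1.1008, 0.1576), ∇F = (-6.92, 2.5168) → (-1.1008, 0.1576) − 0.04·(-6.92, 2.5168) = (-0.824, 0.056928)
a = -0.824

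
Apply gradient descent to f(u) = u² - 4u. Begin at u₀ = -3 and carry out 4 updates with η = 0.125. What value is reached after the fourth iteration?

0.41796875

f′(u) = 2u - 4
Step 1: f′(-3) = -10; u₁ = -3 − 0.125·(-10) = -1.75
Step 2: f′(-1.75) = -7.5; u₂ = -1.75 − 0.125·(-7.5) = -0.8125
Step 3: f′(-0.8125) = -5.625; u₃ = -0.8125 − 0.125·(-5.625) = -0.109375
Step 4: f′(-0.109375) = -4.21875; u₄ = -0.109375 − 0.125·(-4.21875) = 0.41796875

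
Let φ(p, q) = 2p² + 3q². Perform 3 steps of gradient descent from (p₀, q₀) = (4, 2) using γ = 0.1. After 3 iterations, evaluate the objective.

1.542144

∇φ = (4p, 6q)
(p₁, q₁) = (4, 2) − 0.1·(16, 12) = (2.4, 0.8)
(p₂, q₂) = (2.4, 0.8) − 0.1·(9.6, 4.8) = (1.44, 0.32)
(p₃, q₃) = (1.44, 0.32) − 0.1·(5.76, 1.92) = (0.864, 0.128)
φ(0.864, 0.128) = 1.542144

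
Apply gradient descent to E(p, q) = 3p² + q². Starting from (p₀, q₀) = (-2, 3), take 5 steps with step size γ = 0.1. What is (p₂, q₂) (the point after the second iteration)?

∇E = (6p, 2q)
(p₁, q₁) = (-2, 3) − 0.1·(-12, 6) = (-0.8, 2.4)
(p₂, q₂) = (-0.8, 2.4) − 0.1·(-4.8, 4.8) = (-0.32, 1.92)

(-0.32, 1.92)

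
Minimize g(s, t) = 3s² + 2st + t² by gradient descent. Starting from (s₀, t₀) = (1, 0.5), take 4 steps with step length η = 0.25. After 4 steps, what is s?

0.25

∇g = (6s + 2t, 2s + 2t)
(s₁, t₁) = (1, 0.5) − 0.25·(7, 3) = (-0.75, -0.25)
(s₂, t₂) = (-0.75, -0.25) − 0.25·(-5, -2) = (0.5, 0.25)
(s₃, t₃) = (0.5, 0.25) − 0.25·(3.5, 1.5) = (-0.375, -0.125)
(s₄, t₄) = (-0.375, -0.125) − 0.25·(-2.5, -1) = (0.25, 0.125)
s = 0.25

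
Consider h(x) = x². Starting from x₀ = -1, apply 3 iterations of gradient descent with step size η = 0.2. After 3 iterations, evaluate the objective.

h′(x) = 2x
Step 1: h′(-1) = -2; x₁ = -1 − 0.2·(-2) = -0.6
Step 2: h′(-0.6) = -1.2; x₂ = -0.6 − 0.2·(-1.2) = -0.36
Step 3: h′(-0.36) = -0.72; x₃ = -0.36 − 0.2·(-0.72) = -0.216
h(-0.216) = 0.046656

0.046656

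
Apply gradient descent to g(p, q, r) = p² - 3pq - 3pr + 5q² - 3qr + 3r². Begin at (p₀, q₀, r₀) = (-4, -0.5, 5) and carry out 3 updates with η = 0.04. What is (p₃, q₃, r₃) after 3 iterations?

∇g = (2p - 3q - 3r, -3p + 10q - 3r, -3p - 3q + 6r)
(p₁, q₁, r₁) = (-4, -0.5, 5) − 0.04·(-21.5, -8, 43.5) = (-3.14, -0.18, 3.26)
(p₂, q₂, r₂) = (-3.14, -0.18, 3.26) − 0.04·(-15.52, -2.16, 29.52) = (-2.5192, -0.0936, 2.0792)
(p₃, q₃, r₃) = (-2.5192, -0.0936, 2.0792) − 0.04·(-10.9952, 0.384, 20.3136) = (-2.079392, -0.10896, 1.266656)

(-2.079392, -0.10896, 1.266656)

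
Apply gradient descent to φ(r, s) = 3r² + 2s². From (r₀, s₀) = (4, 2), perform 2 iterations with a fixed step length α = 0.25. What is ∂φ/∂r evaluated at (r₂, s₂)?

∇φ = (6r, 4s)
(r₁, s₁) = (4, 2) − 0.25·(24, 8) = (-2, 0)
(r₂, s₂) = (-2, 0) − 0.25·(-12, 0) = (1, 0)
∂φ/∂r at (1, 0) = 6

6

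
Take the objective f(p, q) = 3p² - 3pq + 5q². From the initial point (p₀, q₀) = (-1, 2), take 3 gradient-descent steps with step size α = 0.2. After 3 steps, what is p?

2.432

∇f = (6p - 3q, -3p + 10q)
Step 1: at (-1, 2), ∇f = (-12, 23) → (-1, 2) − 0.2·(-12, 23) = (1.4, -2.6)
Step 2: at (1.4, -2.6), ∇f = (16.2, -30.2) → (1.4, -2.6) − 0.2·(16.2, -30.2) = (-1.84, 3.44)
Step 3: at (-1.84, 3.44), ∇f = (-21.36, 39.92) → (-1.84, 3.44) − 0.2·(-21.36, 39.92) = (2.432, -4.544)
p = 2.432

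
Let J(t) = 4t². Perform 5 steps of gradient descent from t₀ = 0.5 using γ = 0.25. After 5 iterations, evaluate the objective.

J′(t) = 8t
Step 1: J′(0.5) = 4; t₁ = 0.5 − 0.25·4 = -0.5
Step 2: J′(-0.5) = -4; t₂ = -0.5 − 0.25·(-4) = 0.5
Step 3: J′(0.5) = 4; t₃ = 0.5 − 0.25·4 = -0.5
Step 4: J′(-0.5) = -4; t₄ = -0.5 − 0.25·(-4) = 0.5
Step 5: J′(0.5) = 4; t₅ = 0.5 − 0.25·4 = -0.5
J(-0.5) = 1

1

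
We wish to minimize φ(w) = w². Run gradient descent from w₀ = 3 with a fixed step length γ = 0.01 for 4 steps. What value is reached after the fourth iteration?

2.76710448

φ′(w) = 2w
w₁ = 3 − 0.01·6 = 2.94
w₂ = 2.94 − 0.01·5.88 = 2.8812
w₃ = 2.8812 − 0.01·5.7624 = 2.823576
w₄ = 2.823576 − 0.01·5.647152 = 2.76710448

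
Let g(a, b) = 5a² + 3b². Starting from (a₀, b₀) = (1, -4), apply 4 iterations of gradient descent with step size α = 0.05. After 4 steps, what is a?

∇g = (10a, 6b)
(a₁, b₁) = (1, -4) − 0.05·(10, -24) = (0.5, -2.8)
(a₂, b₂) = (0.5, -2.8) − 0.05·(5, -16.8) = (0.25, -1.96)
(a₃, b₃) = (0.25, -1.96) − 0.05·(2.5, -11.76) = (0.125, -1.372)
(a₄, b₄) = (0.125, -1.372) − 0.05·(1.25, -8.232) = (0.0625, -0.9604)
a = 0.0625

0.0625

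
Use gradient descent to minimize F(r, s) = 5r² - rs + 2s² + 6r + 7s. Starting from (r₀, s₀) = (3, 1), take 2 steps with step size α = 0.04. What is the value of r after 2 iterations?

0.7472

∇F = (10r - s + 6, -r + 4s + 7)
Step 1: at (3, 1), ∇F = (35, 8) → (3, 1) − 0.04·(35, 8) = (1.6, 0.68)
Step 2: at (1.6, 0.68), ∇F = (21.32, 8.12) → (1.6, 0.68) − 0.04·(21.32, 8.12) = (0.7472, 0.3552)
r = 0.7472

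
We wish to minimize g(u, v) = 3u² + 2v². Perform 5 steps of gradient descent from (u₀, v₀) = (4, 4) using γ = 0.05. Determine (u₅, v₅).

∇g = (6u, 4v)
(u₁, v₁) = (4, 4) − 0.05·(24, 16) = (2.8, 3.2)
(u₂, v₂) = (2.8, 3.2) − 0.05·(16.8, 12.8) = (1.96, 2.56)
(u₃, v₃) = (1.96, 2.56) − 0.05·(11.76, 10.24) = (1.372, 2.048)
(u₄, v₄) = (1.372, 2.048) − 0.05·(8.232, 8.192) = (0.9604, 1.6384)
(u₅, v₅) = (0.9604, 1.6384) − 0.05·(5.7624, 6.5536) = (0.67228, 1.31072)

(0.67228, 1.31072)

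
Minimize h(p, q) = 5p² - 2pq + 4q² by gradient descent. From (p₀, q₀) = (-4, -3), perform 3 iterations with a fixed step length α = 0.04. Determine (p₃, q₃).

∇h = (10p - 2q, -2p + 8q)
(p₁, q₁) = (-4, -3) − 0.04·(-34, -16) = (-2.64, -2.36)
(p₂, q₂) = (-2.64, -2.36) − 0.04·(-21.68, -13.6) = (-1.7728, -1.816)
(p₃, q₃) = (-1.7728, -1.816) − 0.04·(-14.096, -10.9824) = (-1.20896, -1.376704)

(-1.20896, -1.376704)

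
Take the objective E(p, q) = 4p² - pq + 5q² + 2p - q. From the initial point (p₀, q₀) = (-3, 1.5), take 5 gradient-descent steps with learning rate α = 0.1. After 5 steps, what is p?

∇E = (8p - q + 2, -p + 10q - 1)
Step 1: at (-3, 1.5), ∇E = (-23.5, 17) → (-3, 1.5) − 0.1·(-23.5, 17) = (-0.65, -0.2)
Step 2: at (-0.65, -0.2), ∇E = (-3, -2.35) → (-0.65, -0.2) − 0.1·(-3, -2.35) = (-0.35, 0.035)
Step 3: at (-0.35, 0.035), ∇E = (-0.835, -0.3) → (-0.35, 0.035) − 0.1·(-0.835, -0.3) = (-0.2665, 0.065)
Step 4: at (-0.2665, 0.065), ∇E = (-0.197, -0.0835) → (-0.2665, 0.065) − 0.1·(-0.197, -0.0835) = (-0.2468, 0.07335)
Step 5: at (-0.2468, 0.07335), ∇E = (-0.04775, -0.0197) → (-0.2468, 0.07335) − 0.1·(-0.04775, -0.0197) = (-0.242025, 0.07532)
p = -0.242025

-0.242025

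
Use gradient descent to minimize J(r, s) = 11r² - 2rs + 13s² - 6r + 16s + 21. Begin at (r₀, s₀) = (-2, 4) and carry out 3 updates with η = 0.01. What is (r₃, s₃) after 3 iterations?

∇J = (22r - 2s - 6, -2r + 26s + 16)
Step 1: at (-2, 4), ∇J = (-58, 124) → (-2, 4) − 0.01·(-58, 124) = (-1.42, 2.76)
Step 2: at (-1.42, 2.76), ∇J = (-42.76, 90.6) → (-1.42, 2.76) − 0.01·(-42.76, 90.6) = (-0.9924, 1.854)
Step 3: at (-0.9924, 1.854), ∇J = (-31.5408, 66.1888) → (-0.9924, 1.854) − 0.01·(-31.5408, 66.1888) = (-0.676992, 1.192112)

(-0.676992, 1.192112)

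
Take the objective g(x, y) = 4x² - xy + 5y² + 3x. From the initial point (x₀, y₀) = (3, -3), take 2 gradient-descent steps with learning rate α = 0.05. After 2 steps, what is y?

∇g = (8x - y + 3, -x + 10y)
(x₁, y₁) = (3, -3) − 0.05·(30, -33) = (1.5, -1.35)
(x₂, y₂) = (1.5, -1.35) − 0.05·(16.35, -15) = (0.6825, -0.6)
y = -0.6

-0.6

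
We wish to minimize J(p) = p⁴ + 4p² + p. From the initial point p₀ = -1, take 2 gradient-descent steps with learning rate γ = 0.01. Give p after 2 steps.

J′(p) = 4p³ + 8p + 1
Step 1: J′(-1) = -11; p₁ = -1 − 0.01·(-11) = -0.89
Step 2: J′(-0.89) = -8.939876; p₂ = -0.89 − 0.01·(-8.939876) = -0.80060124

-0.80060124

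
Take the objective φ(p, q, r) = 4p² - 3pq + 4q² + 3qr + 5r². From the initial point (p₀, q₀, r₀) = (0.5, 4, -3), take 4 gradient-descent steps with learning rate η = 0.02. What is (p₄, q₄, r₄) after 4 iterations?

∇φ = (8p - 3q, -3p + 8q + 3r, 3q + 10r)
(p₁, q₁, r₁) = (0.5, 4, -3) − 0.02·(-8, 21.5, -18) = (0.66, 3.57, -2.64)
(p₂, q₂, r₂) = (0.66, 3.57, -2.64) − 0.02·(-5.43, 18.66, -15.69) = (0.7686, 3.1968, -2.3262)
(p₃, q₃, r₃) = (0.7686, 3.1968, -2.3262) − 0.02·(-3.4416, 16.29, -13.6716) = (0.837432, 2.871, -2.052768)
(p₄, q₄, r₄) = (0.837432, 2.871, -2.052768) − 0.02·(-1.913544, 14.2974, -11.91468) = (0.87570288, 2.585052, -1.8144744)

(0.87570288, 2.585052, -1.8144744)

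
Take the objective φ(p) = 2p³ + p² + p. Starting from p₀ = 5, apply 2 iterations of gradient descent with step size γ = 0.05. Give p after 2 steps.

-5.58575

φ′(p) = 6p² + 2p + 1
Step 1: φ′(5) = 161; p₁ = 5 − 0.05·161 = -3.05
Step 2: φ′(-3.05) = 50.715; p₂ = -3.05 − 0.05·50.715 = -5.58575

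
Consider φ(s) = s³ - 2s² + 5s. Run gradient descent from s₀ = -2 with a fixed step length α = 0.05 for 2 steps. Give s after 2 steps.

-5.734375

φ′(s) = 3s² - 4s + 5
Step 1: φ′(-2) = 25; s₁ = -2 − 0.05·25 = -3.25
Step 2: φ′(-3.25) = 49.6875; s₂ = -3.25 − 0.05·49.6875 = -5.734375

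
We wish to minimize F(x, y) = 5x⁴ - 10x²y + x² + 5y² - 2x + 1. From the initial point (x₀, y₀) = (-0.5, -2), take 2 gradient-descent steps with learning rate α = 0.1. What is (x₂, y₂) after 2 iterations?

∇F = (20x³ - 20xy + 2x - 2, -10x² + 10y)
(x₁, y₁) = (-0.5, -2) − 0.1·(-25.5, -22.5) = (2.05, 0.25)
(x₂, y₂) = (2.05, 0.25) − 0.1·(164.1525, -39.525) = (-14.36525, 4.2025)

(-14.36525, 4.2025)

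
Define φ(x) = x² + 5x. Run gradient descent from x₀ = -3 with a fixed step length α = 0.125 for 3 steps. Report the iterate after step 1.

-2.875

φ′(x) = 2x + 5
Step 1: φ′(-3) = -1; x₁ = -3 − 0.125·(-1) = -2.875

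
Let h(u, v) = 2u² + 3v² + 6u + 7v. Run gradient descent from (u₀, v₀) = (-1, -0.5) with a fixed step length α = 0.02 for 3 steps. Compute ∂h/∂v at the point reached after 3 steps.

2.725888

∇h = (4u + 6, 6v + 7)
(u₁, v₁) = (-1, -0.5) − 0.02·(2, 4) = (-1.04, -0.58)
(u₂, v₂) = (-1.04, -0.58) − 0.02·(1.84, 3.52) = (-1.0768, -0.6504)
(u₃, v₃) = (-1.0768, -0.6504) − 0.02·(1.6928, 3.0976) = (-1.110656, -0.712352)
∂h/∂v at (-1.110656, -0.712352) = 2.725888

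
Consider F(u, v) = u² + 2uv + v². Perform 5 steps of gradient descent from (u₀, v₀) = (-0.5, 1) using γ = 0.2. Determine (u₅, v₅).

∇F = (2u + 2v, 2u + 2v)
(u₁, v₁) = (-0.5, 1) − 0.2·(1, 1) = (-0.7, 0.8)
(u₂, v₂) = (-0.7, 0.8) − 0.2·(0.2, 0.2) = (-0.74, 0.76)
(u₃, v₃) = (-0.74, 0.76) − 0.2·(0.04, 0.04) = (-0.748, 0.752)
(u₄, v₄) = (-0.748, 0.752) − 0.2·(0.008, 0.008) = (-0.7496, 0.7504)
(u₅, v₅) = (-0.7496, 0.7504) − 0.2·(0.0016, 0.0016) = (-0.74992, 0.75008)

(-0.74992, 0.75008)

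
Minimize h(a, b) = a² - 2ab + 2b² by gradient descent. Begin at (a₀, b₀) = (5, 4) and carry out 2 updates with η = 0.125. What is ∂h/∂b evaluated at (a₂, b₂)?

∇h = (2a - 2b, -2a + 4b)
(a₁, b₁) = (5, 4) − 0.125·(2, 6) = (4.75, 3.25)
(a₂, b₂) = (4.75, 3.25) − 0.125·(3, 3.5) = (4.375, 2.8125)
∂h/∂b at (4.375, 2.8125) = 2.5

2.5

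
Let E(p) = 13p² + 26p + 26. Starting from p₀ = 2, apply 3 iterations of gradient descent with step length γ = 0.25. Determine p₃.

E′(p) = 26p + 26
Step 1: E′(2) = 78; p₁ = 2 − 0.25·78 = -17.5
Step 2: E′(-17.5) = -429; p₂ = -17.5 − 0.25·(-429) = 89.75
Step 3: E′(89.75) = 2359.5; p₃ = 89.75 − 0.25·2359.5 = -500.125

-500.125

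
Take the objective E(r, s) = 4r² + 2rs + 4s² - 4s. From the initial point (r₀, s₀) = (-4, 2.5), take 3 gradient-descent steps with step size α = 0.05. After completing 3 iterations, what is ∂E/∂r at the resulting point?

∇E = (8r + 2s, 2r + 8s - 4)
(r₁, s₁) = (-4, 2.5) − 0.05·(-27, 8) = (-2.65, 2.1)
(r₂, s₂) = (-2.65, 2.1) − 0.05·(-17, 7.5) = (-1.8, 1.725)
(r₃, s₃) = (-1.8, 1.725) − 0.05·(-10.95, 6.2) = (-1.2525, 1.415)
∂E/∂r at (-1.2525, 1.415) = -7.19

-7.19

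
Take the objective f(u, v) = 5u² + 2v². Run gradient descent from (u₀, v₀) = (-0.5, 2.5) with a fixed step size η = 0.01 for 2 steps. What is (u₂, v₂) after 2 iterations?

(-0.405, 2.304)

∇f = (10u, 4v)
Step 1: at (-0.5, 2.5), ∇f = (-5, 10) → (-0.5, 2.5) − 0.01·(-5, 10) = (-0.45, 2.4)
Step 2: at (-0.45, 2.4), ∇f = (-4.5, 9.6) → (-0.45, 2.4) − 0.01·(-4.5, 9.6) = (-0.405, 2.304)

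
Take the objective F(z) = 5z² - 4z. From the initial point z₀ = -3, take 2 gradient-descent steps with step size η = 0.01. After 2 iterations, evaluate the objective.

F′(z) = 10z - 4
z₁ = -3 − 0.01·(-34) = -2.66
z₂ = -2.66 − 0.01·(-30.6) = -2.354
F(-2.354) = 37.12258

37.12258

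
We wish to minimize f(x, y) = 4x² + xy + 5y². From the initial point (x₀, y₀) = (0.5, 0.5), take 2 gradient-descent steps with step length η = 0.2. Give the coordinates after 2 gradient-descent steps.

∇f = (8x + y, x + 10y)
Step 1: at (0.5, 0.5), ∇f = (4.5, 5.5) → (0.5, 0.5) − 0.2·(4.5, 5.5) = (-0.4, -0.6)
Step 2: at (-0.4, -0.6), ∇f = (-3.8, -6.4) → (-0.4, -0.6) − 0.2·(-3.8, -6.4) = (0.36, 0.68)

(0.36, 0.68)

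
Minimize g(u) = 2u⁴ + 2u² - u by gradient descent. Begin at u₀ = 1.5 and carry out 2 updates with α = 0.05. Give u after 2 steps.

g′(u) = 8u³ + 4u - 1
Step 1: g′(1.5) = 32; u₁ = 1.5 − 0.05·32 = -0.1
Step 2: g′(-0.1) = -1.408; u₂ = -0.1 − 0.05·(-1.408) = -0.0296

-0.0296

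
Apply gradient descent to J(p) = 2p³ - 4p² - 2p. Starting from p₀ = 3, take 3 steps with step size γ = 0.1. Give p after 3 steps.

0.9924224

J′(p) = 6p² - 8p - 2
p₁ = 3 − 0.1·28 = 0.2
p₂ = 0.2 − 0.1·(-3.36) = 0.536
p₃ = 0.536 − 0.1·(-4.564224) = 0.9924224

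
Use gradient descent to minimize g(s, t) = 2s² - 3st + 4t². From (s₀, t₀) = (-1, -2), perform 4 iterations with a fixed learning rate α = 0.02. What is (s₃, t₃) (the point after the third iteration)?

(-1.067744, -1.343832)

∇g = (4s - 3t, -3s + 8t)
Step 1: at (-1, -2), ∇g = (2, -13) → (-1, -2) − 0.02·(2, -13) = (-1.04, -1.74)
Step 2: at (-1.04, -1.74), ∇g = (1.06, -10.8) → (-1.04, -1.74) − 0.02·(1.06, -10.8) = (-1.0612, -1.524)
Step 3: at (-1.0612, -1.524), ∇g = (0.3272, -9.0084) → (-1.0612, -1.524) − 0.02·(0.3272, -9.0084) = (-1.067744, -1.343832)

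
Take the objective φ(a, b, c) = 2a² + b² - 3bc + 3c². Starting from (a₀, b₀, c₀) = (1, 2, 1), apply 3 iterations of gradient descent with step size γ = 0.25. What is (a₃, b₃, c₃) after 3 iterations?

(0, 1.421875, 0.8125)

∇φ = (4a, 2b - 3c, -3b + 6c)
(a₁, b₁, c₁) = (1, 2, 1) − 0.25·(4, 1, 0) = (0, 1.75, 1)
(a₂, b₂, c₂) = (0, 1.75, 1) − 0.25·(0, 0.5, 0.75) = (0, 1.625, 0.8125)
(a₃, b₃, c₃) = (0, 1.625, 0.8125) − 0.25·(0, 0.8125, 0) = (0, 1.421875, 0.8125)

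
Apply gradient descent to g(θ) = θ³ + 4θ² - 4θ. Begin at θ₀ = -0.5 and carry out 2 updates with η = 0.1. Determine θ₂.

0.4298125

g′(θ) = 3θ² + 8θ - 4
θ₁ = -0.5 − 0.1·(-7.25) = 0.225
θ₂ = 0.225 − 0.1·(-2.048125) = 0.4298125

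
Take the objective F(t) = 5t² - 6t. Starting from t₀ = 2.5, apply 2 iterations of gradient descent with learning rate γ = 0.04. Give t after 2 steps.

1.284

F′(t) = 10t - 6
t₁ = 2.5 − 0.04·19 = 1.74
t₂ = 1.74 − 0.04·11.4 = 1.284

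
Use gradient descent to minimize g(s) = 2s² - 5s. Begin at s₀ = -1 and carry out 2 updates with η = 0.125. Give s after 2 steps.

0.6875

g′(s) = 4s - 5
s₁ = -1 − 0.125·(-9) = 0.125
s₂ = 0.125 − 0.125·(-4.5) = 0.6875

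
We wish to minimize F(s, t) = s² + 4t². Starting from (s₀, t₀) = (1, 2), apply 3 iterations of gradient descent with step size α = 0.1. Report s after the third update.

∇F = (2s, 8t)
(s₁, t₁) = (1, 2) − 0.1·(2, 16) = (0.8, 0.4)
(s₂, t₂) = (0.8, 0.4) − 0.1·(1.6, 3.2) = (0.64, 0.08)
(s₃, t₃) = (0.64, 0.08) − 0.1·(1.28, 0.64) = (0.512, 0.016)
s = 0.512

0.512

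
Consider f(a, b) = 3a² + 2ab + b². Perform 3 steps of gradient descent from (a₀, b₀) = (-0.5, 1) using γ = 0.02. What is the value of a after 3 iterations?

-0.444608

∇f = (6a + 2b, 2a + 2b)
Step 1: at (-0.5, 1), ∇f = (-1, 1) → (-0.5, 1) − 0.02·(-1, 1) = (-0.48, 0.98)
Step 2: at (-0.48, 0.98), ∇f = (-0.92, 1) → (-0.48, 0.98) − 0.02·(-0.92, 1) = (-0.4616, 0.96)
Step 3: at (-0.4616, 0.96), ∇f = (-0.8496, 0.9968) → (-0.4616, 0.96) − 0.02·(-0.8496, 0.9968) = (-0.444608, 0.940064)
a = -0.444608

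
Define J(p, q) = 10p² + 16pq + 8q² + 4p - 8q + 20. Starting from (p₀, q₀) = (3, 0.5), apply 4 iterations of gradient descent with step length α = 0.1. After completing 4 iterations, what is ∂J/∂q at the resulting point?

1918.2336

∇J = (20p + 16q + 4, 16p + 16q - 8)
(p₁, q₁) = (3, 0.5) − 0.1·(72, 48) = (-4.2, -4.3)
(p₂, q₂) = (-4.2, -4.3) − 0.1·(-148.8, -144) = (10.68, 10.1)
(p₃, q₃) = (10.68, 10.1) − 0.1·(379.2, 324.48) = (-27.24, -22.348)
(p₄, q₄) = (-27.24, -22.348) − 0.1·(-898.368, -801.408) = (62.5968, 57.7928)
∂J/∂q at (62.5968, 57.7928) = 1918.2336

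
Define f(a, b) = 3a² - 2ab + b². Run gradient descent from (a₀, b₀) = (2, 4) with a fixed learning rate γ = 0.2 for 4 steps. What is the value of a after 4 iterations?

0.592

∇f = (6a - 2b, -2a + 2b)
(a₁, b₁) = (2, 4) − 0.2·(4, 4) = (1.2, 3.2)
(a₂, b₂) = (1.2, 3.2) − 0.2·(0.8, 4) = (1.04, 2.4)
(a₃, b₃) = (1.04, 2.4) − 0.2·(1.44, 2.72) = (0.752, 1.856)
(a₄, b₄) = (0.752, 1.856) − 0.2·(0.8, 2.208) = (0.592, 1.4144)
a = 0.592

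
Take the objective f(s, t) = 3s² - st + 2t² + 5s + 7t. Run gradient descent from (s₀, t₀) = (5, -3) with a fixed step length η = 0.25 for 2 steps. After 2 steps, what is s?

∇f = (6s - t + 5, -s + 4t + 7)
Step 1: at (5, -3), ∇f = (38, -10) → (5, -3) − 0.25·(38, -10) = (-4.5, -0.5)
Step 2: at (-4.5, -0.5), ∇f = (-21.5, 9.5) → (-4.5, -0.5) − 0.25·(-21.5, 9.5) = (0.875, -2.875)
s = 0.875

0.875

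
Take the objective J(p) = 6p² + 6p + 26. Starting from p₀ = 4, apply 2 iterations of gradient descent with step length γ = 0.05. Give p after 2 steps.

0.22

J′(p) = 12p + 6
Step 1: J′(4) = 54; p₁ = 4 − 0.05·54 = 1.3
Step 2: J′(1.3) = 21.6; p₂ = 1.3 − 0.05·21.6 = 0.22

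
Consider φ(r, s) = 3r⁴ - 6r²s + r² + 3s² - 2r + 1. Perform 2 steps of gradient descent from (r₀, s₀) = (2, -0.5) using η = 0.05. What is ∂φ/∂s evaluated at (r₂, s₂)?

-2592.7326

∇φ = (12r³ - 12rs + 2r - 2, -6r² + 6s)
(r₁, s₁) = (2, -0.5) − 0.05·(110, -27) = (-3.5, 0.85)
(r₂, s₂) = (-3.5, 0.85) − 0.05·(-487.8, -68.4) = (20.89, 4.27)
∂φ/∂s at (20.89, 4.27) = -2592.7326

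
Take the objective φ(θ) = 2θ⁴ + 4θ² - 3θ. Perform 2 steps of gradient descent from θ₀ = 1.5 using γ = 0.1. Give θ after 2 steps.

7.2888

φ′(θ) = 8θ³ + 8θ - 3
Step 1: φ′(1.5) = 36; θ₁ = 1.5 − 0.1·36 = -2.1
Step 2: φ′(-2.1) = -93.888; θ₂ = -2.1 − 0.1·(-93.888) = 7.2888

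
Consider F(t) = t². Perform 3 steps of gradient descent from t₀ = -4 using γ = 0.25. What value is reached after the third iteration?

-0.5

F′(t) = 2t
t₁ = -4 − 0.25·(-8) = -2
t₂ = -2 − 0.25·(-4) = -1
t₃ = -1 − 0.25·(-2) = -0.5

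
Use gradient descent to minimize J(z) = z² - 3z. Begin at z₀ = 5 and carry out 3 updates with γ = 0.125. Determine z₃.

J′(z) = 2z - 3
Step 1: J′(5) = 7; z₁ = 5 − 0.125·7 = 4.125
Step 2: J′(4.125) = 5.25; z₂ = 4.125 − 0.125·5.25 = 3.46875
Step 3: J′(3.46875) = 3.9375; z₃ = 3.46875 − 0.125·3.9375 = 2.9765625

2.9765625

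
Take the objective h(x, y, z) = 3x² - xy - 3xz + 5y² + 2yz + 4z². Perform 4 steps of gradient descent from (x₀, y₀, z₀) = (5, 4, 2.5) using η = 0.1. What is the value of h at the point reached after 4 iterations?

∇h = (6x - y - 3z, -x + 10y + 2z, -3x + 2y + 8z)
Step 1: at (5, 4, 2.5), ∇h = (18.5, 40, 13) → (5, 4, 2.5) − 0.1·(18.5, 40, 13) = (3.15, 0, 1.2)
Step 2: at (3.15, 0, 1.2), ∇h = (15.3, -0.75, 0.15) → (3.15, 0, 1.2) − 0.1·(15.3, -0.75, 0.15) = (1.62, 0.075, 1.185)
Step 3: at (1.62, 0.075, 1.185), ∇h = (6.09, 1.5, 4.77) → (1.62, 0.075, 1.185) − 0.1·(6.09, 1.5, 4.77) = (1.011, -0.075, 0.708)
Step 4: at (1.011, -0.075, 0.708), ∇h = (4.017, -0.345, 2.481) → (1.011, -0.075, 0.708) − 0.1·(4.017, -0.345, 2.481) = (0.6093, -0.0405, 0.4599)
h(0.6093, -0.0405, 0.4599) = 1.1147463

1.1147463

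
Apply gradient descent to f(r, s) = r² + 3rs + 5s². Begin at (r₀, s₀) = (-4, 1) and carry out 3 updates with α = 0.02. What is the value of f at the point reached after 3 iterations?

∇f = (2r + 3s, 3r + 10s)
(r₁, s₁) = (-4, 1) − 0.02·(-5, -2) = (-3.9, 1.04)
(r₂, s₂) = (-3.9, 1.04) − 0.02·(-4.68, -1.3) = (-3.8064, 1.066)
(r₃, s₃) = (-3.8064, 1.066) − 0.02·(-4.4148, -0.7592) = (-3.718104, 1.081184)
f(-3.718104, 1.081184) = 7.609227898688

7.609227898688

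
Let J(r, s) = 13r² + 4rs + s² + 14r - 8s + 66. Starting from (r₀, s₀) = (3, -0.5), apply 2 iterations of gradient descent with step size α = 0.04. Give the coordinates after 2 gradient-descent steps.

(-0.4368, -0.1544)

∇J = (26r + 4s + 14, 4r + 2s - 8)
Step 1: at (3, -0.5), ∇J = (90, 3) → (3, -0.5) − 0.04·(90, 3) = (-0.6, -0.62)
Step 2: at (-0.6, -0.62), ∇J = (-4.08, -11.64) → (-0.6, -0.62) − 0.04·(-4.08, -11.64) = (-0.4368, -0.1544)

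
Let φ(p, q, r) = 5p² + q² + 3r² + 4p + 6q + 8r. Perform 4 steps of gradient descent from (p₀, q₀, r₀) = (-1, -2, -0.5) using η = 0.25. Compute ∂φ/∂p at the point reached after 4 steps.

-30.375

∇φ = (10p + 4, 2q + 6, 6r + 8)
(p₁, q₁, r₁) = (-1, -2, -0.5) − 0.25·(-6, 2, 5) = (0.5, -2.5, -1.75)
(p₂, q₂, r₂) = (0.5, -2.5, -1.75) − 0.25·(9, 1, -2.5) = (-1.75, -2.75, -1.125)
(p₃, q₃, r₃) = (-1.75, -2.75, -1.125) − 0.25·(-13.5, 0.5, 1.25) = (1.625, -2.875, -1.4375)
(p₄, q₄, r₄) = (1.625, -2.875, -1.4375) − 0.25·(20.25, 0.25, -0.625) = (-3.4375, -2.9375, -1.28125)
∂φ/∂p at (-3.4375, -2.9375, -1.28125) = -30.375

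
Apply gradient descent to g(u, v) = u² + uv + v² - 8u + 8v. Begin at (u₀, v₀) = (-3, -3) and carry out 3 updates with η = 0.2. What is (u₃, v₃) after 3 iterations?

(3.712, -4.096)

∇g = (2u + v - 8, u + 2v + 8)
(u₁, v₁) = (-3, -3) − 0.2·(-17, -1) = (0.4, -2.8)
(u₂, v₂) = (0.4, -2.8) − 0.2·(-10, 2.8) = (2.4, -3.36)
(u₃, v₃) = (2.4, -3.36) − 0.2·(-6.56, 3.68) = (3.712, -4.096)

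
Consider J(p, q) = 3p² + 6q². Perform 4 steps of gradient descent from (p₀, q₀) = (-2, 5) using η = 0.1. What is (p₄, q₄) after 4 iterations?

(-0.0512, 0.008)

∇J = (6p, 12q)
Step 1: at (-2, 5), ∇J = (-12, 60) → (-2, 5) − 0.1·(-12, 60) = (-0.8, -1)
Step 2: at (-0.8, -1), ∇J = (-4.8, -12) → (-0.8, -1) − 0.1·(-4.8, -12) = (-0.32, 0.2)
Step 3: at (-0.32, 0.2), ∇J = (-1.92, 2.4) → (-0.32, 0.2) − 0.1·(-1.92, 2.4) = (-0.128, -0.04)
Step 4: at (-0.128, -0.04), ∇J = (-0.768, -0.48) → (-0.128, -0.04) − 0.1·(-0.768, -0.48) = (-0.0512, 0.008)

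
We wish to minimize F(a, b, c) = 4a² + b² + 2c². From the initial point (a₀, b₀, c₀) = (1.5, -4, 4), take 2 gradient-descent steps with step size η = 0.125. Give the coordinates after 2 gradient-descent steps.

(0, -2.25, 1)

∇F = (8a, 2b, 4c)
Step 1: at (1.5, -4, 4), ∇F = (12, -8, 16) → (1.5, -4, 4) − 0.125·(12, -8, 16) = (0, -3, 2)
Step 2: at (0, -3, 2), ∇F = (0, -6, 8) → (0, -3, 2) − 0.125·(0, -6, 8) = (0, -2.25, 1)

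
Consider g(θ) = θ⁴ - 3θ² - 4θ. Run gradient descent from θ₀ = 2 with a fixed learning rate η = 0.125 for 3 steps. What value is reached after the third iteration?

1.3125

g′(θ) = 4θ³ - 6θ - 4
Step 1: g′(2) = 16; θ₁ = 2 − 0.125·16 = 0
Step 2: g′(0) = -4; θ₂ = 0 − 0.125·(-4) = 0.5
Step 3: g′(0.5) = -6.5; θ₃ = 0.5 − 0.125·(-6.5) = 1.3125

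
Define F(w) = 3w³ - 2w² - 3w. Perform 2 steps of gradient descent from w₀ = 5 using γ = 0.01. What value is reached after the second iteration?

2.329964

F′(w) = 9w² - 4w - 3
w₁ = 5 − 0.01·202 = 2.98
w₂ = 2.98 − 0.01·65.0036 = 2.329964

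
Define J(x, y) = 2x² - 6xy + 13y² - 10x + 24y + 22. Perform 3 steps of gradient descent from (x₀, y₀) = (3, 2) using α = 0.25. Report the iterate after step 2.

∇J = (4x - 6y - 10, -6x + 26y + 24)
Step 1: at (3, 2), ∇J = (-10, 58) → (3, 2) − 0.25·(-10, 58) = (5.5, -12.5)
Step 2: at (5.5, -12.5), ∇J = (87, -334) → (5.5, -12.5) − 0.25·(87, -334) = (-16.25, 71)

(-16.25, 71)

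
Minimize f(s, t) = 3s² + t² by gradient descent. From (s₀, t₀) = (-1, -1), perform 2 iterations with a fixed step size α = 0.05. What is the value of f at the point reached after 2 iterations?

1.3764

∇f = (6s, 2t)
Step 1: at (-1, -1), ∇f = (-6, -2) → (-1, -1) − 0.05·(-6, -2) = (-0.7, -0.9)
Step 2: at (-0.7, -0.9), ∇f = (-4.2, -1.8) → (-0.7, -0.9) − 0.05·(-4.2, -1.8) = (-0.49, -0.81)
f(-0.49, -0.81) = 1.3764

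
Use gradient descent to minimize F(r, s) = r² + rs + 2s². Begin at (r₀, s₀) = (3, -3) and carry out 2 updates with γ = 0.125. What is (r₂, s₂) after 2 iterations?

∇F = (2r + s, r + 4s)
(r₁, s₁) = (3, -3) − 0.125·(3, -9) = (2.625, -1.875)
(r₂, s₂) = (2.625, -1.875) − 0.125·(3.375, -4.875) = (2.203125, -1.265625)

(2.203125, -1.265625)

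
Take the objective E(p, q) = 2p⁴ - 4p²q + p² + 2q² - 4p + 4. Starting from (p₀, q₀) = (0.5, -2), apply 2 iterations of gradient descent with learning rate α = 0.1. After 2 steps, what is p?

∇E = (8p³ - 8pq + 2p - 4, -4p² + 4q)
Step 1: at (0.5, -2), ∇E = (6, -9) → (0.5, -2) − 0.1·(6, -9) = (-0.1, -1.1)
Step 2: at (-0.1, -1.1), ∇E = (-5.088, -4.44) → (-0.1, -1.1) − 0.1·(-5.088, -4.44) = (0.4088, -0.656)
p = 0.4088

0.4088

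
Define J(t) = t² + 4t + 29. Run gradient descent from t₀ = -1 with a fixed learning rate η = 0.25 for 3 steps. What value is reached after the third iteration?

-1.875

J′(t) = 2t + 4
t₁ = -1 − 0.25·2 = -1.5
t₂ = -1.5 − 0.25·1 = -1.75
t₃ = -1.75 − 0.25·0.5 = -1.875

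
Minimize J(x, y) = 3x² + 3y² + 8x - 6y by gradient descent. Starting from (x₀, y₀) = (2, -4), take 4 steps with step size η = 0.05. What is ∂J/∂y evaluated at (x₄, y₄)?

∇J = (6x + 8, 6y - 6)
(x₁, y₁) = (2, -4) − 0.05·(20, -30) = (1, -2.5)
(x₂, y₂) = (1, -2.5) − 0.05·(14, -21) = (0.3, -1.45)
(x₃, y₃) = (0.3, -1.45) − 0.05·(9.8, -14.7) = (-0.19, -0.715)
(x₄, y₄) = (-0.19, -0.715) − 0.05·(6.86, -10.29) = (-0.533, -0.2005)
∂J/∂y at (-0.533, -0.2005) = -7.203

-7.203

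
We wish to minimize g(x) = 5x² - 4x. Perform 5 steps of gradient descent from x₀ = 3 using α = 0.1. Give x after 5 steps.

0.4

g′(x) = 10x - 4
Step 1: g′(3) = 26; x₁ = 3 − 0.1·26 = 0.4
Step 2: g′(0.4) = 0; x₂ = 0.4 − 0.1·0 = 0.4
Step 3: g′(0.4) = 0; x₃ = 0.4 − 0.1·0 = 0.4
Step 4: g′(0.4) = 0; x₄ = 0.4 − 0.1·0 = 0.4
Step 5: g′(0.4) = 0; x₅ = 0.4 − 0.1·0 = 0.4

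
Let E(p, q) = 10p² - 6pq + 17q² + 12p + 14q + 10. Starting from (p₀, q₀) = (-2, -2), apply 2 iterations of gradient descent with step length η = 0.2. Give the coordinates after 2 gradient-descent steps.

∇E = (20p - 6q + 12, -6p + 34q + 14)
Step 1: at (-2, -2), ∇E = (-16, -42) → (-2, -2) − 0.2·(-16, -42) = (1.2, 6.4)
Step 2: at (1.2, 6.4), ∇E = (-2.4, 224.4) → (1.2, 6.4) − 0.2·(-2.4, 224.4) = (1.68, -38.48)

(1.68, -38.48)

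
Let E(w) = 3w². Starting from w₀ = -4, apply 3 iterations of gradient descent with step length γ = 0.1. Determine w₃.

E′(w) = 6w
Step 1: E′(-4) = -24; w₁ = -4 − 0.1·(-24) = -1.6
Step 2: E′(-1.6) = -9.6; w₂ = -1.6 − 0.1·(-9.6) = -0.64
Step 3: E′(-0.64) = -3.84; w₃ = -0.64 − 0.1·(-3.84) = -0.256

-0.256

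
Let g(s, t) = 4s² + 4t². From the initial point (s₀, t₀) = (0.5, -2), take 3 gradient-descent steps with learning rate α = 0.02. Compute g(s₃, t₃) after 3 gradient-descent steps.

5.972066537472

∇g = (8s, 8t)
Step 1: at (0.5, -2), ∇g = (4, -16) → (0.5, -2) − 0.02·(4, -16) = (0.42, -1.68)
Step 2: at (0.42, -1.68), ∇g = (3.36, -13.44) → (0.42, -1.68) − 0.02·(3.36, -13.44) = (0.3528, -1.4112)
Step 3: at (0.3528, -1.4112), ∇g = (2.8224, -11.2896) → (0.3528, -1.4112) − 0.02·(2.8224, -11.2896) = (0.296352, -1.185408)
g(0.296352, -1.185408) = 5.972066537472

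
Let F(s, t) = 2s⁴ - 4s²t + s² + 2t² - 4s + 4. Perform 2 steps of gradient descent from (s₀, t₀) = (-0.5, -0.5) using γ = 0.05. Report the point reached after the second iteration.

∇F = (8s³ - 8st + 2s - 4, -4s² + 4t)
(s₁, t₁) = (-0.5, -0.5) − 0.05·(-8, -3) = (-0.1, -0.35)
(s₂, t₂) = (-0.1, -0.35) − 0.05·(-4.488, -1.44) = (0.1244, -0.278)

(0.1244, -0.278)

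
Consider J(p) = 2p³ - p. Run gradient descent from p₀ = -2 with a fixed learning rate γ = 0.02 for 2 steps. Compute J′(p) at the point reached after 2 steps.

J′(p) = 6p² - 1
p₁ = -2 − 0.02·23 = -2.46
p₂ = -2.46 − 0.02·35.3096 = -3.166192
J′(p) at (-3.166192) = 59.148630685184

59.148630685184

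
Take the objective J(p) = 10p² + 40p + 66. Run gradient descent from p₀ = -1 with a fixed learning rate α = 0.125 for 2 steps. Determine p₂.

J′(p) = 20p + 40
Step 1: J′(-1) = 20; p₁ = -1 − 0.125·20 = -3.5
Step 2: J′(-3.5) = -30; p₂ = -3.5 − 0.125·(-30) = 0.25

0.25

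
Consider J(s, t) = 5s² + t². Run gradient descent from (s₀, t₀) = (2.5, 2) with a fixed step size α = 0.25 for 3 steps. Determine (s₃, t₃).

(-8.4375, 0.25)

∇J = (10s, 2t)
Step 1: at (2.5, 2), ∇J = (25, 4) → (2.5, 2) − 0.25·(25, 4) = (-3.75, 1)
Step 2: at (-3.75, 1), ∇J = (-37.5, 2) → (-3.75, 1) − 0.25·(-37.5, 2) = (5.625, 0.5)
Step 3: at (5.625, 0.5), ∇J = (56.25, 1) → (5.625, 0.5) − 0.25·(56.25, 1) = (-8.4375, 0.25)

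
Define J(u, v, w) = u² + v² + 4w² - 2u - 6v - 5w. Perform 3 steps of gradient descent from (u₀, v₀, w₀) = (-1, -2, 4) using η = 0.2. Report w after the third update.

∇J = (2u - 2, 2v - 6, 8w - 5)
(u₁, v₁, w₁) = (-1, -2, 4) − 0.2·(-4, -10, 27) = (-0.2, 0, -1.4)
(u₂, v₂, w₂) = (-0.2, 0, -1.4) − 0.2·(-2.4, -6, -16.2) = (0.28, 1.2, 1.84)
(u₃, v₃, w₃) = (0.28, 1.2, 1.84) − 0.2·(-1.44, -3.6, 9.72) = (0.568, 1.92, -0.104)
w = -0.104

-0.104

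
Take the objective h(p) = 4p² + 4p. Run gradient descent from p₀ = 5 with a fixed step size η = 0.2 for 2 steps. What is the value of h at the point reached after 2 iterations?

14.6816

h′(p) = 8p + 4
p₁ = 5 − 0.2·44 = -3.8
p₂ = -3.8 − 0.2·(-26.4) = 1.48
h(1.48) = 14.6816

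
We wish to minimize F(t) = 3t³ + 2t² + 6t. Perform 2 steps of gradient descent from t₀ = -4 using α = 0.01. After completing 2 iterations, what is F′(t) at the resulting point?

F′(t) = 9t² + 4t + 6
Step 1: F′(-4) = 134; t₁ = -4 − 0.01·134 = -5.34
Step 2: F′(-5.34) = 241.2804; t₂ = -5.34 − 0.01·241.2804 = -7.752804
F′(t) at (-7.752804) = 515.942512761744

515.942512761744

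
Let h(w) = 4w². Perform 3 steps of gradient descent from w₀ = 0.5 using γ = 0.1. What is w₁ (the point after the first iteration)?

h′(w) = 8w
w₁ = 0.5 − 0.1·4 = 0.1

0.1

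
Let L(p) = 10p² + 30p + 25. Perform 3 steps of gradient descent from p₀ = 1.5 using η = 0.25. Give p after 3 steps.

-193.5

L′(p) = 20p + 30
Step 1: L′(1.5) = 60; p₁ = 1.5 − 0.25·60 = -13.5
Step 2: L′(-13.5) = -240; p₂ = -13.5 − 0.25·(-240) = 46.5
Step 3: L′(46.5) = 960; p₃ = 46.5 − 0.25·960 = -193.5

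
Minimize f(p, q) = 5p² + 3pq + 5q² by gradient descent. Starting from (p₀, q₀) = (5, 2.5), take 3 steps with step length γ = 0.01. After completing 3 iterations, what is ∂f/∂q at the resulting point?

∇f = (10p + 3q, 3p + 10q)
Step 1: at (5, 2.5), ∇f = (57.5, 40) → (5, 2.5) − 0.01·(57.5, 40) = (4.425, 2.1)
Step 2: at (4.425, 2.1), ∇f = (50.55, 34.275) → (4.425, 2.1) − 0.01·(50.55, 34.275) = (3.9195, 1.75725)
Step 3: at (3.9195, 1.75725), ∇f = (44.46675, 29.331) → (3.9195, 1.75725) − 0.01·(44.46675, 29.331) = (3.4748325, 1.46394)
∂f/∂q at (3.4748325, 1.46394) = 25.0638975

25.0638975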